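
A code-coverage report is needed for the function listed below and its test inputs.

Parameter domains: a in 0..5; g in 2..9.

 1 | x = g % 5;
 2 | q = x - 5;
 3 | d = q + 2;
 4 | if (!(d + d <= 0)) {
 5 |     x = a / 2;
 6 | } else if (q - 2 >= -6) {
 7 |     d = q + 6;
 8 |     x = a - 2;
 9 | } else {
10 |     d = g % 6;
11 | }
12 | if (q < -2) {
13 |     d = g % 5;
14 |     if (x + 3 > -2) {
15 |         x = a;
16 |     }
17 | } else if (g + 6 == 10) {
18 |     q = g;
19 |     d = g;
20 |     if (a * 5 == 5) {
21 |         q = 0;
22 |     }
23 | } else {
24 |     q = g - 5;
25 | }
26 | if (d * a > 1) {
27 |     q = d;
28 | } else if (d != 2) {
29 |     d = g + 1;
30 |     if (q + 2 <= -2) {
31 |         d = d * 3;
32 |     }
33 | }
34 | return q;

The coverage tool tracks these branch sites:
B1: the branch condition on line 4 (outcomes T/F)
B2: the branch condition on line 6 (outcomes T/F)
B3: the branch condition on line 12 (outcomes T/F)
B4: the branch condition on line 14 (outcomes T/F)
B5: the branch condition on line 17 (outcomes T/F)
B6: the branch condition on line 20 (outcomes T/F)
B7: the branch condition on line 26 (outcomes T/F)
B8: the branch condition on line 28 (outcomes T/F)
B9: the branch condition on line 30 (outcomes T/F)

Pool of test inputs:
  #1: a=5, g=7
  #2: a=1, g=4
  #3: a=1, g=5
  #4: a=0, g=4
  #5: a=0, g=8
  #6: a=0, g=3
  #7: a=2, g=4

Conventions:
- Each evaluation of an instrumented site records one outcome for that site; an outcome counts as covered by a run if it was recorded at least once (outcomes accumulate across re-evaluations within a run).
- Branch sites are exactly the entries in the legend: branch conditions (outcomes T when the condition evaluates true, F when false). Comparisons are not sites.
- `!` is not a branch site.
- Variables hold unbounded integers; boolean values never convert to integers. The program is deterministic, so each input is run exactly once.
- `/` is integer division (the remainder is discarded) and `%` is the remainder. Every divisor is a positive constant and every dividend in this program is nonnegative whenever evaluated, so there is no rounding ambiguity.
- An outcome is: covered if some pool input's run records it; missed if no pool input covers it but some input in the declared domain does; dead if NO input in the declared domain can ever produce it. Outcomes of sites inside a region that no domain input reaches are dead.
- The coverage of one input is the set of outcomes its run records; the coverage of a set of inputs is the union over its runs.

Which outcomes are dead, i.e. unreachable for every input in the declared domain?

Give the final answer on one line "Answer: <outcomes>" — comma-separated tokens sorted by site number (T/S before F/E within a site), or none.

sweeping the full domain (48 inputs) for each outcome:
  B4=F: unreachable across the whole domain -> dead
  reachable outcomes have witnesses, e.g. B1=T (e.g. a=0, g=4), B1=F (e.g. a=0, g=2), B2=T (e.g. a=0, g=2), B2=F (e.g. a=0, g=5)

Answer: B4=F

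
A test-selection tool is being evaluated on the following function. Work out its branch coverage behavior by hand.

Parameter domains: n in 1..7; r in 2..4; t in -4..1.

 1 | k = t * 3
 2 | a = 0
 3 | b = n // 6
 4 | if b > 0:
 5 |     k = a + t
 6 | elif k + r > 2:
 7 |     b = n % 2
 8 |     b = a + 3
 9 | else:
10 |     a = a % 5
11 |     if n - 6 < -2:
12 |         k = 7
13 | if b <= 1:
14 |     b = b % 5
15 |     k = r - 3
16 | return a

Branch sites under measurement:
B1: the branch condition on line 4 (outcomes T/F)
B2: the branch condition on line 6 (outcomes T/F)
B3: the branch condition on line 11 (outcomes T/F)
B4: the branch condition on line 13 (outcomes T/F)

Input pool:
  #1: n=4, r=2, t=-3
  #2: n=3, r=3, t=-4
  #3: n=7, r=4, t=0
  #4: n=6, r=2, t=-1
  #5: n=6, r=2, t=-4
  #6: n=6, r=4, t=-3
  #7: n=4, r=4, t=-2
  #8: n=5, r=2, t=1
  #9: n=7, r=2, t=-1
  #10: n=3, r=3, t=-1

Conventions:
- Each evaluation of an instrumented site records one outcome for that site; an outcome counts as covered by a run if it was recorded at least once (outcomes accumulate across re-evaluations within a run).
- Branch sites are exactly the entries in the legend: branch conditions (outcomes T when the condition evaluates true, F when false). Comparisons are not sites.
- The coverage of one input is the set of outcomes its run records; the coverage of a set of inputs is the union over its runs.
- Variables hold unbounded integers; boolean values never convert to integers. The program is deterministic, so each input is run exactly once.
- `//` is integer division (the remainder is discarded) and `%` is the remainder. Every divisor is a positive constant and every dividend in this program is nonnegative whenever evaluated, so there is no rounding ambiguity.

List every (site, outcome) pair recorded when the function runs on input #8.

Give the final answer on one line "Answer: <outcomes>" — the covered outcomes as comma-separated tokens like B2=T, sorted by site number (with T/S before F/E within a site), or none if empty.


Running input #8 (n=5, r=2, t=1), event by event:
  B1->F, B2->T, B4->F
deduplicating events, the covered set is: B1=F, B2=T, B4=F
Answer: B1=F, B2=T, B4=F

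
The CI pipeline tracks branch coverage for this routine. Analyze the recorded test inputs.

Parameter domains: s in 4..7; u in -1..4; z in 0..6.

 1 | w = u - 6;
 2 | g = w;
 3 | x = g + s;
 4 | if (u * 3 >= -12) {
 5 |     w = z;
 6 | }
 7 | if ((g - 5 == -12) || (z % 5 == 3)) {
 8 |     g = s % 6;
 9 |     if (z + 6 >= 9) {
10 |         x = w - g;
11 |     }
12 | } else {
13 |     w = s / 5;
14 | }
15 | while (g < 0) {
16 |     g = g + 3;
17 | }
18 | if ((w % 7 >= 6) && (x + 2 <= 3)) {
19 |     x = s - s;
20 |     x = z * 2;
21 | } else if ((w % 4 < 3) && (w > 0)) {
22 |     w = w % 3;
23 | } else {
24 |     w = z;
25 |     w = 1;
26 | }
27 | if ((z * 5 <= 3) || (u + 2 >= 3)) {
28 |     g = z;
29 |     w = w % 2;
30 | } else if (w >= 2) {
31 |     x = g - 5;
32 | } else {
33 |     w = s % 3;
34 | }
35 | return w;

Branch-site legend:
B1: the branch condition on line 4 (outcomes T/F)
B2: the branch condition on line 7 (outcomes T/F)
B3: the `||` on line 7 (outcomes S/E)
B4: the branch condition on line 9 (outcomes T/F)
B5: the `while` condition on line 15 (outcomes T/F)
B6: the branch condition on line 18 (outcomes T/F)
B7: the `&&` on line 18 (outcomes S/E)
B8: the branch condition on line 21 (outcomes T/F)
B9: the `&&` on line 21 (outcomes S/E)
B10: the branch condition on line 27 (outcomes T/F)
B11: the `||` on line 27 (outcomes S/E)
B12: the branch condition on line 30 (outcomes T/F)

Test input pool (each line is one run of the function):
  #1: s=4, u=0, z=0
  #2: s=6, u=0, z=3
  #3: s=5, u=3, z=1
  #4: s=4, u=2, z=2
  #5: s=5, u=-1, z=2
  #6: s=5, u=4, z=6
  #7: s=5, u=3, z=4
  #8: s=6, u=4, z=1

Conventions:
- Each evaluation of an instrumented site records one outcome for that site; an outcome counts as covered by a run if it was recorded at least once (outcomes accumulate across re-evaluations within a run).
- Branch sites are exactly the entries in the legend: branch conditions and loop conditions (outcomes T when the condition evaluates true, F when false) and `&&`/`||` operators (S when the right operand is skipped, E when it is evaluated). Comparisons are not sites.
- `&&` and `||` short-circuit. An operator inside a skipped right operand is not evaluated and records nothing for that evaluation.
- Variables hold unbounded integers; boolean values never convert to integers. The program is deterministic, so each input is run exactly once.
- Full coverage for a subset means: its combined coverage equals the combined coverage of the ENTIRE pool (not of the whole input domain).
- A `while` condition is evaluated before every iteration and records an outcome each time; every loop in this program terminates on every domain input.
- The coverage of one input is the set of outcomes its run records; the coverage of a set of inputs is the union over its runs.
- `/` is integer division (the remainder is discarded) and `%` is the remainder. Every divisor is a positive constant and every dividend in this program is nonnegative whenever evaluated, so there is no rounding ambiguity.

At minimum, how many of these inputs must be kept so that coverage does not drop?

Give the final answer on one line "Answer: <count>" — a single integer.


test 1 (s=4, u=0, z=0) fires B1->T, B3->E, B2->F, B5->T, B5->T, B5->F, B7->S, B6->F, B9->E, B8->F, B11->S, B10->T; hits B1=T, B2=F, B3=E, B5=T, B5=F, B6=F, B7=S, B8=F, B9=E, B10=T, B11=S
test 2 (s=6, u=0, z=3) fires B1->T, B3->E, B2->T, B4->T, B5->F, B7->S, B6->F, B9->S, B8->F, B11->E, B10->F, B12->F; hits B1=T, B2=T, B3=E, B4=T, B5=F, B6=F, B7=S, B8=F, B9=S, B10=F, B11=E, B12=F
test 3 (s=5, u=3, z=1) fires B1->T, B3->E, B2->F, B5->T, B5->F, B7->S, B6->F, B9->E, B8->T, B11->E, B10->T; hits B1=T, B2=F, B3=E, B5=T, B5=F, B6=F, B7=S, B8=T, B9=E, B10=T, B11=E
test 4 (s=4, u=2, z=2) fires B1->T, B3->E, B2->F, B5->T, B5->T, B5->F, B7->S, B6->F, B9->E, B8->F, B11->E, B10->T; hits B1=T, B2=F, B3=E, B5=T, B5=F, B6=F, B7=S, B8=F, B9=E, B10=T, B11=E
test 5 (s=5, u=-1, z=2) fires B1->T, B3->S, B2->T, B4->F, B5->F, B7->S, B6->F, B9->E, B8->T, B11->E, B10->F, B12->T; hits B1=T, B2=T, B3=S, B4=F, B5=F, B6=F, B7=S, B8=T, B9=E, B10=F, B11=E, B12=T
test 6 (s=5, u=4, z=6) fires B1->T, B3->E, B2->F, B5->T, B5->F, B7->S, B6->F, B9->E, B8->T, B11->E, B10->T; hits B1=T, B2=F, B3=E, B5=T, B5=F, B6=F, B7=S, B8=T, B9=E, B10=T, B11=E
test 7 (s=5, u=3, z=4) fires B1->T, B3->E, B2->F, B5->T, B5->F, B7->S, B6->F, B9->E, B8->T, B11->E, B10->T; hits B1=T, B2=F, B3=E, B5=T, B5=F, B6=F, B7=S, B8=T, B9=E, B10=T, B11=E
test 8 (s=6, u=4, z=1) fires B1->T, B3->E, B2->F, B5->T, B5->F, B7->S, B6->F, B9->E, B8->T, B11->E, B10->T; hits B1=T, B2=F, B3=E, B5=T, B5=F, B6=F, B7=S, B8=T, B9=E, B10=T, B11=E
pool-wide coverage (21 outcomes): B1=T, B2=T, B2=F, B3=S, B3=E, B4=T, B4=F, B5=T, B5=F, B6=F, B7=S, B8=T, B8=F, B9=S, B9=E, B10=T, B10=F, B11=S, B11=E, B12=T, B12=F
every size-1 subset falls short of the 21 outcomes (best: 12/21)
every size-2 subset falls short of the 21 outcomes (best: 18/21)
at size 3, {1, 2, 5} reaches all 21 outcomes; every lexicographically earlier size-3 subset fails
Answer: 3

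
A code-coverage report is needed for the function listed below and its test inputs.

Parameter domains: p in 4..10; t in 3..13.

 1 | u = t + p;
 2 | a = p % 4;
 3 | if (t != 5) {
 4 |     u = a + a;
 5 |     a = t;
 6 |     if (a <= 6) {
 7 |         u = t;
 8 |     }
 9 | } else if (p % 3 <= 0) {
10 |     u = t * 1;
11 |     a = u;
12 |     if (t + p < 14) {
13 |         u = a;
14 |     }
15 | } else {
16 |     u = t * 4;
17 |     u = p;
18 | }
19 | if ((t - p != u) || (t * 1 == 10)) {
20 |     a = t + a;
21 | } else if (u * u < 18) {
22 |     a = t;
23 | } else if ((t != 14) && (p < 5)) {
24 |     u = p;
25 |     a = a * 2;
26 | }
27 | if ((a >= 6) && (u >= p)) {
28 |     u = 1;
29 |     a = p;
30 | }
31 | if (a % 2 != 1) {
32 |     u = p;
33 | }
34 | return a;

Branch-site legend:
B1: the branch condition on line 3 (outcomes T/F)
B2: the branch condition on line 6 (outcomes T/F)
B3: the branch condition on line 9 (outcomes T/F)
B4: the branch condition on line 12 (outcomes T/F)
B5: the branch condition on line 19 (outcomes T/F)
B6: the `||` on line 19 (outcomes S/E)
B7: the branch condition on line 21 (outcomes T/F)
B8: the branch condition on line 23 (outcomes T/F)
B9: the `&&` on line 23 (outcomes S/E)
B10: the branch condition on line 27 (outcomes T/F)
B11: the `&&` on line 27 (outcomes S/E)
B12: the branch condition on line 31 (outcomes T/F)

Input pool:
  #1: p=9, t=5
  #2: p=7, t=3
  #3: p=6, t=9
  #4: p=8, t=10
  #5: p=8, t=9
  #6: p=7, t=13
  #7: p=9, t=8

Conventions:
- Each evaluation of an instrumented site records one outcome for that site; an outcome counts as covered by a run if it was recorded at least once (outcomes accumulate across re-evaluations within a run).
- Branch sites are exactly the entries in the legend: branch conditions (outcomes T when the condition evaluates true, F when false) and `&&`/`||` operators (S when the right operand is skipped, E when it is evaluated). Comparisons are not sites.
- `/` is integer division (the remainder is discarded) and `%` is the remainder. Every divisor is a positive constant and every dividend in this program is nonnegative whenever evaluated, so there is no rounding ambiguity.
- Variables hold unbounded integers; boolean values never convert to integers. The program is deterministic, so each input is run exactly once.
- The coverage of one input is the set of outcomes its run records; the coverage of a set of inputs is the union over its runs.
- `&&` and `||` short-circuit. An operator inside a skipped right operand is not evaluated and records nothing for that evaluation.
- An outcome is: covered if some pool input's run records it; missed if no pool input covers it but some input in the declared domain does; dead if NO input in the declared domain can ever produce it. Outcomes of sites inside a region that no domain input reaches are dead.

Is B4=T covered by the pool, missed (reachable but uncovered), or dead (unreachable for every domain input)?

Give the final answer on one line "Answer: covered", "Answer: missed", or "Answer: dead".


no pool input records B4=T
but domain input (p=6, t=5) does record it -> reachable, so missed
Answer: missed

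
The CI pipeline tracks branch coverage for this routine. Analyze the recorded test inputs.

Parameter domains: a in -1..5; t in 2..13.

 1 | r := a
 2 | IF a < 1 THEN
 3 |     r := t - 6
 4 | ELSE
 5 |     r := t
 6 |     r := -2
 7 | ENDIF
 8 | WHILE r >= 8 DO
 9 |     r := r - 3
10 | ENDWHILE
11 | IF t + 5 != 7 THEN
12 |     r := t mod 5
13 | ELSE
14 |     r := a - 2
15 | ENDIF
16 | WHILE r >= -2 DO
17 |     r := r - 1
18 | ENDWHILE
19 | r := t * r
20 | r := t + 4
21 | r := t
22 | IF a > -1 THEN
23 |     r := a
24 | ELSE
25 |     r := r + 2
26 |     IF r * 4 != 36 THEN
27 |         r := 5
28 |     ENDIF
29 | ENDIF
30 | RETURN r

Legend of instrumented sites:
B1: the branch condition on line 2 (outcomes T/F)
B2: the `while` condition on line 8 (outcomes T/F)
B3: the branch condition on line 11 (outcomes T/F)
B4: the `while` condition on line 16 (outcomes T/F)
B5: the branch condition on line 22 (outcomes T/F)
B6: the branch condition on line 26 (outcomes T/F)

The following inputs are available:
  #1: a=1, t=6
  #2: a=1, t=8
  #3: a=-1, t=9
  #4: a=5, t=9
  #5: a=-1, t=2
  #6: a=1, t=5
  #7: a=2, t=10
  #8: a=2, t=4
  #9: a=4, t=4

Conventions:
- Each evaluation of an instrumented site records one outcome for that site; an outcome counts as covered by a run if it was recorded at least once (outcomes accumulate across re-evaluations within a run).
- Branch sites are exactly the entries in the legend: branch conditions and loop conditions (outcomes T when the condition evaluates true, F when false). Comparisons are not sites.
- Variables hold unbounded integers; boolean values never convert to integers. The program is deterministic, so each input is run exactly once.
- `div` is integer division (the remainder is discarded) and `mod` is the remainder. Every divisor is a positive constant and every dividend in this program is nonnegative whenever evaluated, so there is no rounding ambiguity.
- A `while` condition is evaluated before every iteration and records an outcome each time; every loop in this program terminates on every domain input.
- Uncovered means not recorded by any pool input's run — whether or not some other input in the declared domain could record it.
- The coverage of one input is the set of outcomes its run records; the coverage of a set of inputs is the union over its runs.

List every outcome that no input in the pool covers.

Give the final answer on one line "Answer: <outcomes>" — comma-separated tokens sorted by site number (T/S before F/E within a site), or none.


input #1, a=1, t=6: events B1->F, B2->F, B3->T, B4->T, B4->T, B4->T, B4->T, B4->F, B5->T; outcomes B1=F, B2=F, B3=T, B4=T, B4=F, B5=T
input #2, a=1, t=8: events B1->F, B2->F, B3->T, B4->T, B4->T, B4->T, B4->T, B4->T, B4->T, B4->F, B5->T; outcomes B1=F, B2=F, B3=T, B4=T, B4=F, B5=T
input #3, a=-1, t=9: events B1->T, B2->F, B3->T, B4->T, B4->T, B4->T, B4->T, B4->T, B4->T, B4->T, B4->F, B5->F, B6->T; outcomes B1=T, B2=F, B3=T, B4=T, B4=F, B5=F, B6=T
input #4, a=5, t=9: events B1->F, B2->F, B3->T, B4->T, B4->T, B4->T, B4->T, B4->T, B4->T, B4->T, B4->F, B5->T; outcomes B1=F, B2=F, B3=T, B4=T, B4=F, B5=T
input #5, a=-1, t=2: events B1->T, B2->F, B3->F, B4->F, B5->F, B6->T; outcomes B1=T, B2=F, B3=F, B4=F, B5=F, B6=T
input #6, a=1, t=5: events B1->F, B2->F, B3->T, B4->T, B4->T, B4->T, B4->F, B5->T; outcomes B1=F, B2=F, B3=T, B4=T, B4=F, B5=T
input #7, a=2, t=10: events B1->F, B2->F, B3->T, B4->T, B4->T, B4->T, B4->F, B5->T; outcomes B1=F, B2=F, B3=T, B4=T, B4=F, B5=T
input #8, a=2, t=4: events B1->F, B2->F, B3->T, B4->T, B4->T, B4->T, B4->T, B4->T, B4->T, B4->T, B4->F, B5->T; outcomes B1=F, B2=F, B3=T, B4=T, B4=F, B5=T
input #9, a=4, t=4: events B1->F, B2->F, B3->T, B4->T, B4->T, B4->T, B4->T, B4->T, B4->T, B4->T, B4->F, B5->T; outcomes B1=F, B2=F, B3=T, B4=T, B4=F, B5=T
union over the pool: B1=T, B1=F, B2=F, B3=T, B3=F, B4=T, B4=F, B5=T, B5=F, B6=T
uncovered (2 of 12): B2=T, B6=F
Answer: B2=T, B6=F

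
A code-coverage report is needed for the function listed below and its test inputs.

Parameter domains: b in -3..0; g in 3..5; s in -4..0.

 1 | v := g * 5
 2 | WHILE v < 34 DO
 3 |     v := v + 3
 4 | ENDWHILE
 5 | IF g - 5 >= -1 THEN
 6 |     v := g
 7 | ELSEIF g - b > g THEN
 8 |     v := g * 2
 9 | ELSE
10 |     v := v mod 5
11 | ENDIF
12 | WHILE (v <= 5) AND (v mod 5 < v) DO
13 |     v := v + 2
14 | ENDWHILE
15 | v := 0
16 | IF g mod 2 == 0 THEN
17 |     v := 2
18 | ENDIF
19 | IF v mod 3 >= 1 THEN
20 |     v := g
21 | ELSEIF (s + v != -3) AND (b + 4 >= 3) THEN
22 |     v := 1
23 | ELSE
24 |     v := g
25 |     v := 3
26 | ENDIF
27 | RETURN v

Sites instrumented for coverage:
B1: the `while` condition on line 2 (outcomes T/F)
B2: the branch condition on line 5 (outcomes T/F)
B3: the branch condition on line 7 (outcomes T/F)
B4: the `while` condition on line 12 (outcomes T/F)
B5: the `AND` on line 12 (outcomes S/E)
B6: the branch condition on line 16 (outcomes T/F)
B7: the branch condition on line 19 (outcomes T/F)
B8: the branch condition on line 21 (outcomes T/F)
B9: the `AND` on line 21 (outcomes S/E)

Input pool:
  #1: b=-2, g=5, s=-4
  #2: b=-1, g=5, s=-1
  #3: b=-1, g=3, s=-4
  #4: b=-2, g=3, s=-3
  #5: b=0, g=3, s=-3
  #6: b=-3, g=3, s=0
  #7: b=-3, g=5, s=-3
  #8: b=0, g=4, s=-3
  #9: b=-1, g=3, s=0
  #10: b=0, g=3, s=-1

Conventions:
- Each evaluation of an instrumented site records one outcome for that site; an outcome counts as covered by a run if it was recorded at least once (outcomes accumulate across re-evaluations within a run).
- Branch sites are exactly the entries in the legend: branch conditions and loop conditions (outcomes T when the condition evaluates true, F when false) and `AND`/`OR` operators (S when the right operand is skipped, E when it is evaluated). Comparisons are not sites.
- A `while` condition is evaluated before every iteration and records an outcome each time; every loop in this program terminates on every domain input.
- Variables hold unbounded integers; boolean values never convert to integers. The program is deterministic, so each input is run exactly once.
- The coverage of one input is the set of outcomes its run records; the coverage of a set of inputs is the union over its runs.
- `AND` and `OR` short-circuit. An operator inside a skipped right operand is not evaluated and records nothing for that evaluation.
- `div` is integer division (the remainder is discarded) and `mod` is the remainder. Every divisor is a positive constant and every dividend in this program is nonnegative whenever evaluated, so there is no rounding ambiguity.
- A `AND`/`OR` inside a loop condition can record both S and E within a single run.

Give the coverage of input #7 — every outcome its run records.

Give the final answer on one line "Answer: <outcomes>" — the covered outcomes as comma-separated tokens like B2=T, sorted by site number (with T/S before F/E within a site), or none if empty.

Event log for input #7 (b=-3, g=5, s=-3):
  B1->T, B1->T, B1->T, B1->F, B2->T, B5->E, B4->T, B5->S, B4->F, B6->F
  B7->F, B9->S, B8->F
collecting distinct outcomes: B1=T, B1=F, B2=T, B4=T, B4=F, B5=S, B5=E, B6=F, B7=F, B8=F, B9=S

Answer: B1=T, B1=F, B2=T, B4=T, B4=F, B5=S, B5=E, B6=F, B7=F, B8=F, B9=S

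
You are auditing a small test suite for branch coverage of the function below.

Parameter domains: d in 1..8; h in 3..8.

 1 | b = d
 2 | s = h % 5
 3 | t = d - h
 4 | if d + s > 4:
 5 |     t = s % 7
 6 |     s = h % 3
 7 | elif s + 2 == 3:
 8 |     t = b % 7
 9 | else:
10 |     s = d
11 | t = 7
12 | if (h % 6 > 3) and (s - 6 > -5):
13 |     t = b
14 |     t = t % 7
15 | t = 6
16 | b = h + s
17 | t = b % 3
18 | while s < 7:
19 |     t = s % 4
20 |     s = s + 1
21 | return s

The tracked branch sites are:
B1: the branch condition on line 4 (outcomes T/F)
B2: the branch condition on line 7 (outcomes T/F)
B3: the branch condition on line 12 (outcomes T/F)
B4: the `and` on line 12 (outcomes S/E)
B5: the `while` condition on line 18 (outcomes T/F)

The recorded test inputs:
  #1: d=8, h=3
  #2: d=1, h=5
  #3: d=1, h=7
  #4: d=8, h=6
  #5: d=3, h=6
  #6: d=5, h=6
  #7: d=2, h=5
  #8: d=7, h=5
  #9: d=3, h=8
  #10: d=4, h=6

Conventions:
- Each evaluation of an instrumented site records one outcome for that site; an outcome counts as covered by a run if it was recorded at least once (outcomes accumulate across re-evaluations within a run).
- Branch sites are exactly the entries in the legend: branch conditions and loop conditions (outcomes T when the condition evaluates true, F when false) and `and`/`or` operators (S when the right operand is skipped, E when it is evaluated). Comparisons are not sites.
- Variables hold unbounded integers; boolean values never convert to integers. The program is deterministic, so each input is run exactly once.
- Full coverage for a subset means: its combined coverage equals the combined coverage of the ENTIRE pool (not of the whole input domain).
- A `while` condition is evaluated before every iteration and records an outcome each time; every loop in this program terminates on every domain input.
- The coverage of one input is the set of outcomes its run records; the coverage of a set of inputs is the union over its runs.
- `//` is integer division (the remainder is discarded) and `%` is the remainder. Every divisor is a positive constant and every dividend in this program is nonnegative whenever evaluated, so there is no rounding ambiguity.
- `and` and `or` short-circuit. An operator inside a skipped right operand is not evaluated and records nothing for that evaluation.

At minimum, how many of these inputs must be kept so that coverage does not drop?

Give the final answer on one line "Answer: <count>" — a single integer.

#1 (d=8, h=3) -> B1->T, B4->S, B3->F, B5->T, B5->T, B5->T, B5->T, B5->T, B5->T, B5->T, B5->F; covered: B1=T, B3=F, B4=S, B5=T, B5=F
#2 (d=1, h=5) -> B1->F, B2->F, B4->E, B3->F, B5->T, B5->T, B5->T, B5->T, B5->T, B5->T, B5->F; covered: B1=F, B2=F, B3=F, B4=E, B5=T, B5=F
#3 (d=1, h=7) -> B1->F, B2->F, B4->S, B3->F, B5->T, B5->T, B5->T, B5->T, B5->T, B5->T, B5->F; covered: B1=F, B2=F, B3=F, B4=S, B5=T, B5=F
#4 (d=8, h=6) -> B1->T, B4->S, B3->F, B5->T, B5->T, B5->T, B5->T, B5->T, B5->T, B5->T, B5->F; covered: B1=T, B3=F, B4=S, B5=T, B5=F
#5 (d=3, h=6) -> B1->F, B2->T, B4->S, B3->F, B5->T, B5->T, B5->T, B5->T, B5->T, B5->T, B5->F; covered: B1=F, B2=T, B3=F, B4=S, B5=T, B5=F
#6 (d=5, h=6) -> B1->T, B4->S, B3->F, B5->T, B5->T, B5->T, B5->T, B5->T, B5->T, B5->T, B5->F; covered: B1=T, B3=F, B4=S, B5=T, B5=F
#7 (d=2, h=5) -> B1->F, B2->F, B4->E, B3->T, B5->T, B5->T, B5->T, B5->T, B5->T, B5->F; covered: B1=F, B2=F, B3=T, B4=E, B5=T, B5=F
#8 (d=7, h=5) -> B1->T, B4->E, B3->T, B5->T, B5->T, B5->T, B5->T, B5->T, B5->F; covered: B1=T, B3=T, B4=E, B5=T, B5=F
#9 (d=3, h=8) -> B1->T, B4->S, B3->F, B5->T, B5->T, B5->T, B5->T, B5->T, B5->F; covered: B1=T, B3=F, B4=S, B5=T, B5=F
#10 (d=4, h=6) -> B1->T, B4->S, B3->F, B5->T, B5->T, B5->T, B5->T, B5->T, B5->T, B5->T, B5->F; covered: B1=T, B3=F, B4=S, B5=T, B5=F
the full pool covers 10 outcomes: B1=T, B1=F, B2=T, B2=F, B3=T, B3=F, B4=S, B4=E, B5=T, B5=F
every size-1 subset falls short of the 10 outcomes (best: 6/10)
every size-2 subset falls short of the 10 outcomes (best: 9/10)
inputs {1, 5, 7} (size 3) cover everything; no size-3 subset with a lexicographically smaller index list covers all 10

Answer: 3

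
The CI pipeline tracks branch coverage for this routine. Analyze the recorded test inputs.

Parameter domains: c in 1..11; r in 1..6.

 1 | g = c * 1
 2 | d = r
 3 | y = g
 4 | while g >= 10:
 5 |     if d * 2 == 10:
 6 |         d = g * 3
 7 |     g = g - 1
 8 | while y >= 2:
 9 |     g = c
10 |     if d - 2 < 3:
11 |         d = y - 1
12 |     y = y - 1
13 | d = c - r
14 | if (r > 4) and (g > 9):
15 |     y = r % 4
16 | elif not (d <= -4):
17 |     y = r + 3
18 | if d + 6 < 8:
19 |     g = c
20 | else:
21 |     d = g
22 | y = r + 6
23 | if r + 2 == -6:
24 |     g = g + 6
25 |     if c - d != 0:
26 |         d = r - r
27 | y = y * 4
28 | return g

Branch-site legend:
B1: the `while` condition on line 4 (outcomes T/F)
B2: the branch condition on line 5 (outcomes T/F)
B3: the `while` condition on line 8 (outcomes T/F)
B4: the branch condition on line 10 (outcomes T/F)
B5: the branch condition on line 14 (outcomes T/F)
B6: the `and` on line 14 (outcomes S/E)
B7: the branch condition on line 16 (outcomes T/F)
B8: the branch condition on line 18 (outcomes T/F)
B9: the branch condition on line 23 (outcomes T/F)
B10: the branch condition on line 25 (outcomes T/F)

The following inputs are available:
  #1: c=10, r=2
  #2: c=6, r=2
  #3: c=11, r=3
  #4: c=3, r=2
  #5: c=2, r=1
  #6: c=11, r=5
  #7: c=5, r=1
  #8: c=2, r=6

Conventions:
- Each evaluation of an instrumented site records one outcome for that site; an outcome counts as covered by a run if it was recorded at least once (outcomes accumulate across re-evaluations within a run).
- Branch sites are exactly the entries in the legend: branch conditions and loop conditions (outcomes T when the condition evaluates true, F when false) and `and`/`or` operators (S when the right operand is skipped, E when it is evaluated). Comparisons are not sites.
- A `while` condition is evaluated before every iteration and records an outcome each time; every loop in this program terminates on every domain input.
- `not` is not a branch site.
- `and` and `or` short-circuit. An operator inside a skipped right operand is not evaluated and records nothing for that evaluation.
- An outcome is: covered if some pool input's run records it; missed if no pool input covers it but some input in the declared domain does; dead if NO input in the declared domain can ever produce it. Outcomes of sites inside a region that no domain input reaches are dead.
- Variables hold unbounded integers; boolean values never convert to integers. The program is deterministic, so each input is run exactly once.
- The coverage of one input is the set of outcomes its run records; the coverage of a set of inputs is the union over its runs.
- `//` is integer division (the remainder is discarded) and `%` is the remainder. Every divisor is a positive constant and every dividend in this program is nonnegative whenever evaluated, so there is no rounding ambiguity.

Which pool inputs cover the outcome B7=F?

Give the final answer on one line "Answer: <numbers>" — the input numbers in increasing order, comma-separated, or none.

input #1 (c=10, r=2): does not produce B7=F
input #2 (c=6, r=2): does not produce B7=F
input #3 (c=11, r=3): does not produce B7=F
input #4 (c=3, r=2): does not produce B7=F
input #5 (c=2, r=1): does not produce B7=F
input #6 (c=11, r=5): does not produce B7=F
input #7 (c=5, r=1): does not produce B7=F
input #8 (c=2, r=6): produces B7=F

Answer: 8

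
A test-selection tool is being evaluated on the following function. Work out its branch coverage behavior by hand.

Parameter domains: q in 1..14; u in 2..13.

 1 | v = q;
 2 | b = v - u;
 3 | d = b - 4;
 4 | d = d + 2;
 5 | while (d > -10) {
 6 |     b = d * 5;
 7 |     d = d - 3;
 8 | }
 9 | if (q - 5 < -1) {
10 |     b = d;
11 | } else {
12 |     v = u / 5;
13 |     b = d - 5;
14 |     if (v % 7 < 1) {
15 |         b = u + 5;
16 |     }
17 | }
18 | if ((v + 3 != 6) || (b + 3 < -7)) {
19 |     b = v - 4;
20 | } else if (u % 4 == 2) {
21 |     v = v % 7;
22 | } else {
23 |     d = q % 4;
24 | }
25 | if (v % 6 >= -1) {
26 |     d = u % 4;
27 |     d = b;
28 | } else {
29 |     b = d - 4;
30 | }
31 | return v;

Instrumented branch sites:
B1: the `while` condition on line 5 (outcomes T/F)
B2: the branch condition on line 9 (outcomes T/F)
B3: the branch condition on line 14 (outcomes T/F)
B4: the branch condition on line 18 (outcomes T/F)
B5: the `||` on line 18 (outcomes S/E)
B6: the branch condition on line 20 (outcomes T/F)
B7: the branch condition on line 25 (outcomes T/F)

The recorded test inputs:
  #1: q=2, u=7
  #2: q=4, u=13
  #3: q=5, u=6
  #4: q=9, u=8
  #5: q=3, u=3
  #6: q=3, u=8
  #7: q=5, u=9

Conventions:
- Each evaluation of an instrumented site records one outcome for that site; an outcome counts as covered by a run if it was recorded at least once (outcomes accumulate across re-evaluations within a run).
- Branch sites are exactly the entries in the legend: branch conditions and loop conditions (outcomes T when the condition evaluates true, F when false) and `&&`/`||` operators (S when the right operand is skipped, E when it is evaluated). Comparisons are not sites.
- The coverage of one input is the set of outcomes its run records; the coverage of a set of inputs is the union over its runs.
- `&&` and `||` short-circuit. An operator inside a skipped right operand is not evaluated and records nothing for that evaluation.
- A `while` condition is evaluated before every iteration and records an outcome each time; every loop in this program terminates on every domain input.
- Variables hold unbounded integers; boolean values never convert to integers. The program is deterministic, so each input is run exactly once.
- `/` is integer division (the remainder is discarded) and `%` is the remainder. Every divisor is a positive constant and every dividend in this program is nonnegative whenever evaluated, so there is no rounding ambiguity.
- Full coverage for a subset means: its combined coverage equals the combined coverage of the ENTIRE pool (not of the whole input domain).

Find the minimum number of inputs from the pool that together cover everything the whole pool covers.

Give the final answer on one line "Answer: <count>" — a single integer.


run #1 (q=2, u=7) runs B1->T, B1->F, B2->T, B5->S, B4->T, B7->T; records B1=T, B1=F, B2=T, B4=T, B5=S, B7=T
run #2 (q=4, u=13) runs B1->F, B2->F, B3->F, B5->S, B4->T, B7->T; records B1=F, B2=F, B3=F, B4=T, B5=S, B7=T
run #3 (q=5, u=6) runs B1->T, B1->T, B1->T, B1->F, B2->F, B3->F, B5->S, B4->T, B7->T; records B1=T, B1=F, B2=F, B3=F, B4=T, B5=S, B7=T
run #4 (q=9, u=8) runs B1->T, B1->T, B1->T, B1->F, B2->F, B3->F, B5->S, B4->T, B7->T; records B1=T, B1=F, B2=F, B3=F, B4=T, B5=S, B7=T
run #5 (q=3, u=3) runs B1->T, B1->T, B1->T, B1->F, B2->T, B5->E, B4->T, B7->T; records B1=T, B1=F, B2=T, B4=T, B5=E, B7=T
run #6 (q=3, u=8) runs B1->T, B1->F, B2->T, B5->E, B4->F, B6->F, B7->T; records B1=T, B1=F, B2=T, B4=F, B5=E, B6=F, B7=T
run #7 (q=5, u=9) runs B1->T, B1->T, B1->F, B2->F, B3->F, B5->S, B4->T, B7->T; records B1=T, B1=F, B2=F, B3=F, B4=T, B5=S, B7=T
together the pool reaches 11 outcomes: B1=T, B1=F, B2=T, B2=F, B3=F, B4=T, B4=F, B5=S, B5=E, B6=F, B7=T
no size-1 subset reaches all 11 outcomes (best union: 7/11)
inputs {2, 6} (size 2) cover everything; no size-2 subset with a lexicographically smaller index list covers all 11
Answer: 2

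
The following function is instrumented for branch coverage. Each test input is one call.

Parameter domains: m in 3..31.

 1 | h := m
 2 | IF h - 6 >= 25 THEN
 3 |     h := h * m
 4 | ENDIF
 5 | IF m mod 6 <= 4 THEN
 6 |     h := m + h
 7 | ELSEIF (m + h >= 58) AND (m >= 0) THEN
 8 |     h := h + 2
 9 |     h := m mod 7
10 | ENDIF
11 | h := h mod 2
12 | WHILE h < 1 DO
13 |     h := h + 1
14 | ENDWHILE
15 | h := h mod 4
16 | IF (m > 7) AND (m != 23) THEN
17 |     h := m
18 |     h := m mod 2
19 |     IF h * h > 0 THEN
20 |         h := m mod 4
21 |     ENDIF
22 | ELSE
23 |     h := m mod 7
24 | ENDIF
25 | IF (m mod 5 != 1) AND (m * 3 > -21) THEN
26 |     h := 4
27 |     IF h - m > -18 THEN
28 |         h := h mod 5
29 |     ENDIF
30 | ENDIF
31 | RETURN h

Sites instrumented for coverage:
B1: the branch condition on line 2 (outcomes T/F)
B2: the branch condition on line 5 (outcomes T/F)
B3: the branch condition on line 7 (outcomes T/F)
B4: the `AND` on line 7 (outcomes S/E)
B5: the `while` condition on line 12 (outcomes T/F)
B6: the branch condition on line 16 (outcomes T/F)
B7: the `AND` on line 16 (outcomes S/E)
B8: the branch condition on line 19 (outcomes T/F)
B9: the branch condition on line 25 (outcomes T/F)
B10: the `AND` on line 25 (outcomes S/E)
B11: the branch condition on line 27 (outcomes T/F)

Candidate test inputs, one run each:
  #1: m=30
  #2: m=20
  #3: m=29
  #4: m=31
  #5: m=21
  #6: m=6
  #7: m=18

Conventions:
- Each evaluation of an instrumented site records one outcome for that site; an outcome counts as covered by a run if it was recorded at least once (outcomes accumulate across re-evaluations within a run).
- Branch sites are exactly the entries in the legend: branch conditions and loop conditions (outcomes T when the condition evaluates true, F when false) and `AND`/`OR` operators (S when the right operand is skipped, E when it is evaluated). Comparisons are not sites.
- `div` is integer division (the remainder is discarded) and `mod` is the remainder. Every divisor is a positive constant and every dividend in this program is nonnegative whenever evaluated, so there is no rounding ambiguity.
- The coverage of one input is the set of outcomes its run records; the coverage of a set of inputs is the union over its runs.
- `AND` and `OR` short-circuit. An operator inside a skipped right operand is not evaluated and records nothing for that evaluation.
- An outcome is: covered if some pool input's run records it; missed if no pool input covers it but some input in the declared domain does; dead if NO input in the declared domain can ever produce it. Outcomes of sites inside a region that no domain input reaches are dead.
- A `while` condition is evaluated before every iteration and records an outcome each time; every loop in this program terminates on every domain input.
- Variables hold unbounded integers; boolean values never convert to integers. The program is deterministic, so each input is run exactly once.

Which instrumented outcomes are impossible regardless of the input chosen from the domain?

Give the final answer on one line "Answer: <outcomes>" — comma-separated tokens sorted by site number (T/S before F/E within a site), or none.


exhaustive pass over the 29-input domain:
  reachable outcomes have witnesses, e.g. B1=T (e.g. m=31), B1=F (e.g. m=3), B2=T (e.g. m=3), B2=F (e.g. m=5)
Answer: none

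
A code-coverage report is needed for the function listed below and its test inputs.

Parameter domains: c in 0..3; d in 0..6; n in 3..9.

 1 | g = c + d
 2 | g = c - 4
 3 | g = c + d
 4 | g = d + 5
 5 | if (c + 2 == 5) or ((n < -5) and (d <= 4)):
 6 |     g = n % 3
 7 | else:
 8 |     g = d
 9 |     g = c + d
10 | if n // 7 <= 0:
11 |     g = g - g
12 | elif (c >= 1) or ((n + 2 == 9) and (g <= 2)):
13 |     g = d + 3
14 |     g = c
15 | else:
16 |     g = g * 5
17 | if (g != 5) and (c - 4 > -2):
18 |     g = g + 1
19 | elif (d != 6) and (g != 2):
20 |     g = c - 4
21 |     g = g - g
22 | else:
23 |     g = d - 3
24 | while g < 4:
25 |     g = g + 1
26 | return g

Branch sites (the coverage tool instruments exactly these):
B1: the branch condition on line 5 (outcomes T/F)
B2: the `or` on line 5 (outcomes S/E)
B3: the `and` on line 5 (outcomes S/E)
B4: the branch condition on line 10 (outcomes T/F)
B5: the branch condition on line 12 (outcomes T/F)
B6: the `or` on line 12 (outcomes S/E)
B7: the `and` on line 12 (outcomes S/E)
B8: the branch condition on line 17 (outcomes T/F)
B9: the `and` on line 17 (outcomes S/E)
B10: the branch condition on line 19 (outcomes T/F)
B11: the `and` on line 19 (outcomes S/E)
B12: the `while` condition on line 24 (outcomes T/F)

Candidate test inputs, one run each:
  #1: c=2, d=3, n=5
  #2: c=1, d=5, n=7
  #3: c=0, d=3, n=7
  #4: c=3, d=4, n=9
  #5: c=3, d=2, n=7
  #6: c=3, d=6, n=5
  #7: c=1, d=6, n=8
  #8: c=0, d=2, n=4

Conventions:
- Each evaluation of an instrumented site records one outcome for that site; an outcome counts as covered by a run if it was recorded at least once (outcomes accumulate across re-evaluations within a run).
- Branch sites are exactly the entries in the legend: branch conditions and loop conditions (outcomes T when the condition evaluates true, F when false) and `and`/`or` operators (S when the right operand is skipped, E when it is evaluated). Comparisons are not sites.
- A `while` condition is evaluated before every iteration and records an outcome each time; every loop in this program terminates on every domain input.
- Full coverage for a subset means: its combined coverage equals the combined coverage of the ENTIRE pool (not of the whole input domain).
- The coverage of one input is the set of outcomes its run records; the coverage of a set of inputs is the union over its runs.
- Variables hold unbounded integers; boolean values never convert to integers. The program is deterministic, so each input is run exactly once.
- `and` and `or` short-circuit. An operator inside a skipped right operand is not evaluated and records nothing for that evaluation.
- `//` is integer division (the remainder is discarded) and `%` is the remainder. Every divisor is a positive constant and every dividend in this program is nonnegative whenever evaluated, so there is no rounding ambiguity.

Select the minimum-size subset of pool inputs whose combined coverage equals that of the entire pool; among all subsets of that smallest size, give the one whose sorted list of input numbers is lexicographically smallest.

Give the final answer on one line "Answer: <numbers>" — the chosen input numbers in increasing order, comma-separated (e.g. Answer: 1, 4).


input #1 (c=2, d=3, n=5): covers B1=F, B2=E, B3=S, B4=T, B8=F, B9=E, B10=T, B11=E, B12=T, B12=F
input #2 (c=1, d=5, n=7): covers B1=F, B2=E, B3=S, B4=F, B5=T, B6=S, B8=F, B9=E, B10=T, B11=E, B12=T, B12=F
input #3 (c=0, d=3, n=7): covers B1=F, B2=E, B3=S, B4=F, B5=F, B6=E, B7=E, B8=F, B9=E, B10=T, B11=E, B12=T, B12=F
input #4 (c=3, d=4, n=9): covers B1=T, B2=S, B4=F, B5=T, B6=S, B8=T, B9=E, B12=F
input #5 (c=3, d=2, n=7): covers B1=T, B2=S, B4=F, B5=T, B6=S, B8=T, B9=E, B12=F
input #6 (c=3, d=6, n=5): covers B1=T, B2=S, B4=T, B8=T, B9=E, B12=T, B12=F
input #7 (c=1, d=6, n=8): covers B1=F, B2=E, B3=S, B4=F, B5=T, B6=S, B8=F, B9=E, B10=F, B11=S, B12=T, B12=F
input #8 (c=0, d=2, n=4): covers B1=F, B2=E, B3=S, B4=T, B8=F, B9=E, B10=T, B11=E, B12=T, B12=F
union over all inputs: B1=T, B1=F, B2=S, B2=E, B3=S, B4=T, B4=F, B5=T, B5=F, B6=S, B6=E, B7=E, B8=T, B8=F, B9=E, B10=T, B10=F, B11=S, B11=E, B12=T, B12=F (21 outcomes)
no size-1 subset reaches all 21 outcomes (best union: 13/21)
no size-2 subset reaches all 21 outcomes (best union: 18/21)
size 3: inputs {3, 6, 7} cover all 21 outcomes, and no lexicographically smaller subset of this size does
Answer: 3, 6, 7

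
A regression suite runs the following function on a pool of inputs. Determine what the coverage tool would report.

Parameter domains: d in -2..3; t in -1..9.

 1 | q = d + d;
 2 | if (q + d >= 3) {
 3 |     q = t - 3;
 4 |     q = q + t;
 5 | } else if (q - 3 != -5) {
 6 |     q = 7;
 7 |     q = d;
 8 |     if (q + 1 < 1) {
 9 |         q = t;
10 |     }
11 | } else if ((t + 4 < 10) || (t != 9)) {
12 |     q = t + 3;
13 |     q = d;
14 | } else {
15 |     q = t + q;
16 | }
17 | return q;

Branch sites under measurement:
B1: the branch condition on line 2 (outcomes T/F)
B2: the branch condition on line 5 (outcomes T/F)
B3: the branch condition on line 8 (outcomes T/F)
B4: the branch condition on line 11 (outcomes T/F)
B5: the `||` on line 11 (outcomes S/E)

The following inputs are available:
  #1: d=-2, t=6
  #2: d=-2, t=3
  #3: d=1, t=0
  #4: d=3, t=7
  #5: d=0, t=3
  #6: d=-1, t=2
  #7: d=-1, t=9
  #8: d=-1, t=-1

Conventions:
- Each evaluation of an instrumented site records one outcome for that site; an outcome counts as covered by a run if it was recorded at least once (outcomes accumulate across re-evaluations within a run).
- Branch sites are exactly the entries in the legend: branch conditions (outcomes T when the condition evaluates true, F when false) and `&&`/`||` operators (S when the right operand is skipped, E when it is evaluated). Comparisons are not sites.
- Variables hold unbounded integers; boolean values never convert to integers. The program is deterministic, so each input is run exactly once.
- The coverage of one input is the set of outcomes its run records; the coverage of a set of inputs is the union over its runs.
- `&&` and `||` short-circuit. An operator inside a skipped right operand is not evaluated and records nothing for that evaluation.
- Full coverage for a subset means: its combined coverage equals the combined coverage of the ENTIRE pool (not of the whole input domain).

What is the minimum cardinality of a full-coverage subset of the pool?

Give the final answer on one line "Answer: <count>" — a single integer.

test 1 (d=-2, t=6) hits B1=F, B2=T, B3=T
test 2 (d=-2, t=3) hits B1=F, B2=T, B3=T
test 3 (d=1, t=0) hits B1=T
test 4 (d=3, t=7) hits B1=T
test 5 (d=0, t=3) hits B1=F, B2=T, B3=F
test 6 (d=-1, t=2) hits B1=F, B2=F, B4=T, B5=S
test 7 (d=-1, t=9) hits B1=F, B2=F, B4=F, B5=E
test 8 (d=-1, t=-1) hits B1=F, B2=F, B4=T, B5=S
together the pool reaches 10 outcomes: B1=T, B1=F, B2=T, B2=F, B3=T, B3=F, B4=T, B4=F, B5=S, B5=E
every size-1 subset falls short of the 10 outcomes (best: 4/10)
every size-2 subset falls short of the 10 outcomes (best: 6/10)
every size-3 subset falls short of the 10 outcomes (best: 8/10)
every size-4 subset falls short of the 10 outcomes (best: 9/10)
the canonical winner is {1, 3, 5, 6, 7}: size 5, full 10-outcome coverage, earliest index list among size-5 covers

Answer: 5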